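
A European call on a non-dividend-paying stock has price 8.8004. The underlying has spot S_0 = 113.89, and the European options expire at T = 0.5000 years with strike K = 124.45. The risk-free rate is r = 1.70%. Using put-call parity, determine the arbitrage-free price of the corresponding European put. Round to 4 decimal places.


Answer: Put price = 18.3071

Derivation:
Put-call parity: C - P = S_0 * exp(-qT) - K * exp(-rT).
S_0 * exp(-qT) = 113.8900 * 1.00000000 = 113.89000000
K * exp(-rT) = 124.4500 * 0.99153602 = 123.39665805
P = C - S*exp(-qT) + K*exp(-rT)
P = 8.8004 - 113.89000000 + 123.39665805 = 18.3071


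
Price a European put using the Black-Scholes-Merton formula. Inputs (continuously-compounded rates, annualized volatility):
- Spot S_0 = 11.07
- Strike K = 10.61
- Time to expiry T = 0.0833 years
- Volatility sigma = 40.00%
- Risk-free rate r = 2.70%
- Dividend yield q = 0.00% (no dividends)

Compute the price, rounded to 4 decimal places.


d1 = (ln(S/K) + (r - q + 0.5*sigma^2) * T) / (sigma * sqrt(T)) = 0.44483540
d2 = d1 - sigma * sqrt(T) = 0.32938845
exp(-rT) = 0.99775343; exp(-qT) = 1.00000000
P = K * exp(-rT) * N(-d2) - S_0 * exp(-qT) * N(-d1)
N(-d1) = 0.32821935; N(-d2) = 0.37093105
P = 10.6100 * 0.99775343 * 0.37093105 - 11.0700 * 1.00000000 * 0.32821935 = 0.2933

Answer: Price = 0.2933


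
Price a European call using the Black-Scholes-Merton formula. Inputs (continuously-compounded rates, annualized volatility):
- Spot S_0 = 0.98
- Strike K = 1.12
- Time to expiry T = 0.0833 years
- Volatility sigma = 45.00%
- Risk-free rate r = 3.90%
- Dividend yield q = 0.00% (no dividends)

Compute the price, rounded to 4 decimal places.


Answer: Price = 0.0112

Derivation:
d1 = (ln(S/K) + (r - q + 0.5*sigma^2) * T) / (sigma * sqrt(T)) = -0.93817837
d2 = d1 - sigma * sqrt(T) = -1.06805619
exp(-rT) = 0.99675657; exp(-qT) = 1.00000000
C = S_0 * exp(-qT) * N(d1) - K * exp(-rT) * N(d2)
N(d1) = 0.17407638; N(d2) = 0.14274758
C = 0.9800 * 1.00000000 * 0.17407638 - 1.1200 * 0.99675657 * 0.14274758 = 0.0112


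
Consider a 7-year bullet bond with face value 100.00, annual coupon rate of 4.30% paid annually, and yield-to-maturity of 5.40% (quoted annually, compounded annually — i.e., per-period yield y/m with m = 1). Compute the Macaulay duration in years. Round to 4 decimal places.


Coupon per period c = face * coupon_rate / m = 4.300000
Periods per year m = 1; per-period yield y/m = 0.054000
Number of cashflows N = 7
Cashflows (t years, CF_t, discount factor 1/(1+y/m)^(m*t), PV):
  t = 1.0000: CF_t = 4.300000, DF = 0.948767, PV = 4.079696
  t = 2.0000: CF_t = 4.300000, DF = 0.900158, PV = 3.870680
  t = 3.0000: CF_t = 4.300000, DF = 0.854040, PV = 3.672372
  t = 4.0000: CF_t = 4.300000, DF = 0.810285, PV = 3.484224
  t = 5.0000: CF_t = 4.300000, DF = 0.768771, PV = 3.305715
  t = 6.0000: CF_t = 4.300000, DF = 0.729384, PV = 3.136352
  t = 7.0000: CF_t = 104.300000, DF = 0.692015, PV = 72.177200
Price P = sum_t PV_t = 93.726238
Macaulay numerator sum_t t * PV_t:
  t * PV_t at t = 1.0000: 4.079696
  t * PV_t at t = 2.0000: 7.741359
  t * PV_t at t = 3.0000: 11.017115
  t * PV_t at t = 4.0000: 13.936894
  t * PV_t at t = 5.0000: 16.528575
  t * PV_t at t = 6.0000: 18.818112
  t * PV_t at t = 7.0000: 505.240402
Macaulay duration D = (sum_t t * PV_t) / P = 577.362154 / 93.726238 = 6.160091

Answer: Macaulay duration = 6.1601 years


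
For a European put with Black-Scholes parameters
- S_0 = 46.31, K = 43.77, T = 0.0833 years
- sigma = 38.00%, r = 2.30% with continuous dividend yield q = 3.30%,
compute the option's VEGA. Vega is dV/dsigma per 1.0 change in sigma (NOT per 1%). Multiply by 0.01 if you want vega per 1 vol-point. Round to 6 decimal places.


d1 = 0.5615750946; d2 = 0.4519004850
phi(d1) = 0.3407446781; exp(-qT) = 0.9972548748; exp(-rT) = 0.9980859342
Vega = S * exp(-qT) * phi(d1) * sqrt(T) = 46.3100 * 0.9972548748 * 0.3407446781 * 0.2886173938 = 4.541847

Answer: Vega = 4.541847


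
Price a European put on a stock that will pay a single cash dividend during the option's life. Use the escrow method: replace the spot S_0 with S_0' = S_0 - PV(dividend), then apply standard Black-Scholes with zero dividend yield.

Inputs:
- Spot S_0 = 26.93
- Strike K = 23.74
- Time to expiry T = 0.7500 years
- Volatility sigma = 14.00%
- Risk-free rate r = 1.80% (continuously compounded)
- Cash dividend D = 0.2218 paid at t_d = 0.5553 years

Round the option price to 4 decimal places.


Answer: Price = 0.2146

Derivation:
PV(D) = D * exp(-r * t_d) = 0.2218 * 0.99005439 = 0.21959406
S_0' = S_0 - PV(D) = 26.9300 - 0.21959406 = 26.71040594
d1 = (ln(S_0'/K) + (r + sigma^2/2)*T) / (sigma*sqrt(T)) = 1.14432337
d2 = d1 - sigma*sqrt(T) = 1.02307982
exp(-rT) = 0.98659072
N(-d1) = 0.12624478; N(-d2) = 0.15313505
P = K * exp(-rT) * N(-d2) - S_0' * N(-d1) = 23.7400 * 0.98659072 * 0.15313505 - 26.71040594 * 0.12624478 = 0.2146


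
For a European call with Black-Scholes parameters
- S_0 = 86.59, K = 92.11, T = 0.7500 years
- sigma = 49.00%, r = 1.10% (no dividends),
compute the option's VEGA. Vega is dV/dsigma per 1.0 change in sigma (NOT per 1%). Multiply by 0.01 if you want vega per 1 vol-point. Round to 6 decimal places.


d1 = 0.0859858842; d2 = -0.3383665636
phi(d1) = 0.3974701988; exp(-qT) = 1.0000000000; exp(-rT) = 0.9917839379
Vega = S * exp(-qT) * phi(d1) * sqrt(T) = 86.5900 * 1.0000000000 * 0.3974701988 * 0.8660254038 = 29.805948

Answer: Vega = 29.805948


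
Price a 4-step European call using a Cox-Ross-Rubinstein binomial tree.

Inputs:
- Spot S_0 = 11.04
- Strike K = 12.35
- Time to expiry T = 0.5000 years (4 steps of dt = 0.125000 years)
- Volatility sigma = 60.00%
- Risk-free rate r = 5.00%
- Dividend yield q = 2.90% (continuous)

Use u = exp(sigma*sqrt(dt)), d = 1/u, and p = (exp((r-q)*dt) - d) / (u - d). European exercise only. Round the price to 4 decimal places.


Answer: Price = V(0,0) = 1.4524

Derivation:
dt = T/N = 0.125000
u = exp(sigma*sqrt(dt)) = 1.236311; d = 1/u = 0.808858
p = (exp((r-q)*dt) - d) / (u - d) = 0.453314
Discount per step: exp(-r*dt) = 0.993769
Stock lattice S(k, i) with i counting down-moves:
  k=0: S(0,0) = 11.0400
  k=1: S(1,0) = 13.6489; S(1,1) = 8.9298
  k=2: S(2,0) = 16.8743; S(2,1) = 11.0400; S(2,2) = 7.2229
  k=3: S(3,0) = 20.8618; S(3,1) = 13.6489; S(3,2) = 8.9298; S(3,3) = 5.8423
  k=4: S(4,0) = 25.7917; S(4,1) = 16.8743; S(4,2) = 11.0400; S(4,3) = 7.2229; S(4,4) = 4.7256
Terminal payoffs V(N, i) = max(S_T - K, 0):
  V(4,0) = 13.441711; V(4,1) = 4.524255; V(4,2) = 0.000000; V(4,3) = 0.000000; V(4,4) = 0.000000
Backward induction: V(k, i) = exp(-r*dt) * [p * V(k+1, i) + (1-p) * V(k+1, i+1)].
  V(3,0) = exp(-r*dt) * [p*13.441711 + (1-p)*4.524255] = 8.513289
  V(3,1) = exp(-r*dt) * [p*4.524255 + (1-p)*0.000000] = 2.038130
  V(3,2) = exp(-r*dt) * [p*0.000000 + (1-p)*0.000000] = 0.000000
  V(3,3) = exp(-r*dt) * [p*0.000000 + (1-p)*0.000000] = 0.000000
  V(2,0) = exp(-r*dt) * [p*8.513289 + (1-p)*2.038130] = 4.942424
  V(2,1) = exp(-r*dt) * [p*2.038130 + (1-p)*0.000000] = 0.918157
  V(2,2) = exp(-r*dt) * [p*0.000000 + (1-p)*0.000000] = 0.000000
  V(1,0) = exp(-r*dt) * [p*4.942424 + (1-p)*0.918157] = 2.725327
  V(1,1) = exp(-r*dt) * [p*0.918157 + (1-p)*0.000000] = 0.413620
  V(0,0) = exp(-r*dt) * [p*2.725327 + (1-p)*0.413620] = 1.452443


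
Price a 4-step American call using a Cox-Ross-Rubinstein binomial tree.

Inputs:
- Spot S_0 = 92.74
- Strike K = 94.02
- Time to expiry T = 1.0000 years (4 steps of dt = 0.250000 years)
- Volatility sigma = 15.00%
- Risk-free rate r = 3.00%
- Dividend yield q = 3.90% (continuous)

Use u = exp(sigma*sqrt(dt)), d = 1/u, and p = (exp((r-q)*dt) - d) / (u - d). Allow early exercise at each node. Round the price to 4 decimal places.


dt = T/N = 0.250000
u = exp(sigma*sqrt(dt)) = 1.077884; d = 1/u = 0.927743
p = (exp((r-q)*dt) - d) / (u - d) = 0.466290
Discount per step: exp(-r*dt) = 0.992528
Stock lattice S(k, i) with i counting down-moves:
  k=0: S(0,0) = 92.7400
  k=1: S(1,0) = 99.9630; S(1,1) = 86.0389
  k=2: S(2,0) = 107.7485; S(2,1) = 92.7400; S(2,2) = 79.8221
  k=3: S(3,0) = 116.1404; S(3,1) = 99.9630; S(3,2) = 86.0389; S(3,3) = 74.0544
  k=4: S(4,0) = 125.1859; S(4,1) = 107.7485; S(4,2) = 92.7400; S(4,3) = 79.8221; S(4,4) = 68.7035
Terminal payoffs V(N, i) = max(S_T - K, 0):
  V(4,0) = 31.165906; V(4,1) = 13.728508; V(4,2) = 0.000000; V(4,3) = 0.000000; V(4,4) = 0.000000
Backward induction: V(k, i) = exp(-r*dt) * [p * V(k+1, i) + (1-p) * V(k+1, i+1)]; then take max(V_cont, immediate exercise) for American.
  V(3,0) = exp(-r*dt) * [p*31.165906 + (1-p)*13.728508] = 21.696054; exercise = 22.120409; V(3,0) = max -> 22.120409
  V(3,1) = exp(-r*dt) * [p*13.728508 + (1-p)*0.000000] = 6.353630; exercise = 5.942976; V(3,1) = max -> 6.353630
  V(3,2) = exp(-r*dt) * [p*0.000000 + (1-p)*0.000000] = 0.000000; exercise = 0.000000; V(3,2) = max -> 0.000000
  V(3,3) = exp(-r*dt) * [p*0.000000 + (1-p)*0.000000] = 0.000000; exercise = 0.000000; V(3,3) = max -> 0.000000
  V(2,0) = exp(-r*dt) * [p*22.120409 + (1-p)*6.353630] = 13.603109; exercise = 13.728508; V(2,0) = max -> 13.728508
  V(2,1) = exp(-r*dt) * [p*6.353630 + (1-p)*0.000000] = 2.940496; exercise = 0.000000; V(2,1) = max -> 2.940496
  V(2,2) = exp(-r*dt) * [p*0.000000 + (1-p)*0.000000] = 0.000000; exercise = 0.000000; V(2,2) = max -> 0.000000
  V(1,0) = exp(-r*dt) * [p*13.728508 + (1-p)*2.940496] = 7.911277; exercise = 5.942976; V(1,0) = max -> 7.911277
  V(1,1) = exp(-r*dt) * [p*2.940496 + (1-p)*0.000000] = 1.360878; exercise = 0.000000; V(1,1) = max -> 1.360878
  V(0,0) = exp(-r*dt) * [p*7.911277 + (1-p)*1.360878] = 4.382271; exercise = 0.000000; V(0,0) = max -> 4.382271

Answer: Price = V(0,0) = 4.3823


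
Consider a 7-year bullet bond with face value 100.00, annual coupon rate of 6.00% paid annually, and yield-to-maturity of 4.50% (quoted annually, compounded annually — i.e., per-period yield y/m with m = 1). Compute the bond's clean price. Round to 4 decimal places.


Answer: Price = 108.8391

Derivation:
Coupon per period c = face * coupon_rate / m = 6.000000
Periods per year m = 1; per-period yield y/m = 0.045000
Number of cashflows N = 7
Cashflows (t years, CF_t, discount factor 1/(1+y/m)^(m*t), PV):
  t = 1.0000: CF_t = 6.000000, DF = 0.956938, PV = 5.741627
  t = 2.0000: CF_t = 6.000000, DF = 0.915730, PV = 5.494380
  t = 3.0000: CF_t = 6.000000, DF = 0.876297, PV = 5.257780
  t = 4.0000: CF_t = 6.000000, DF = 0.838561, PV = 5.031368
  t = 5.0000: CF_t = 6.000000, DF = 0.802451, PV = 4.814706
  t = 6.0000: CF_t = 6.000000, DF = 0.767896, PV = 4.607374
  t = 7.0000: CF_t = 106.000000, DF = 0.734828, PV = 77.891817
Price P = sum_t PV_t = 108.839051


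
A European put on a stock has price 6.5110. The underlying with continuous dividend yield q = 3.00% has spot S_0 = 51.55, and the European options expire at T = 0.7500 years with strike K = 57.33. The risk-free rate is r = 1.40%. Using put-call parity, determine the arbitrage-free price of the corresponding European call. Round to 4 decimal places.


Put-call parity: C - P = S_0 * exp(-qT) - K * exp(-rT).
S_0 * exp(-qT) = 51.5500 * 0.97775124 = 50.40307628
K * exp(-rT) = 57.3300 * 0.98955493 = 56.73118428
C = P + S*exp(-qT) - K*exp(-rT)
C = 6.5110 + 50.40307628 - 56.73118428 = 0.1829

Answer: Call price = 0.1829


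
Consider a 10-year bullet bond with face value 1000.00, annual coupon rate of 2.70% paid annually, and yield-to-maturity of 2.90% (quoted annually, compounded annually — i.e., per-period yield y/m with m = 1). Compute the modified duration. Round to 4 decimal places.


Answer: Modified duration = 8.6342

Derivation:
Coupon per period c = face * coupon_rate / m = 27.000000
Periods per year m = 1; per-period yield y/m = 0.029000
Number of cashflows N = 10
Cashflows (t years, CF_t, discount factor 1/(1+y/m)^(m*t), PV):
  t = 1.0000: CF_t = 27.000000, DF = 0.971817, PV = 26.239067
  t = 2.0000: CF_t = 27.000000, DF = 0.944429, PV = 25.499579
  t = 3.0000: CF_t = 27.000000, DF = 0.917812, PV = 24.780932
  t = 4.0000: CF_t = 27.000000, DF = 0.891946, PV = 24.082539
  t = 5.0000: CF_t = 27.000000, DF = 0.866808, PV = 23.403828
  t = 6.0000: CF_t = 27.000000, DF = 0.842379, PV = 22.744245
  t = 7.0000: CF_t = 27.000000, DF = 0.818639, PV = 22.103250
  t = 8.0000: CF_t = 27.000000, DF = 0.795567, PV = 21.480321
  t = 9.0000: CF_t = 27.000000, DF = 0.773146, PV = 20.874947
  t = 10.0000: CF_t = 1027.000000, DF = 0.751357, PV = 771.643489
Price P = sum_t PV_t = 982.852197
First compute Macaulay numerator sum_t t * PV_t:
  t * PV_t at t = 1.0000: 26.239067
  t * PV_t at t = 2.0000: 50.999159
  t * PV_t at t = 3.0000: 74.342797
  t * PV_t at t = 4.0000: 96.330154
  t * PV_t at t = 5.0000: 117.019138
  t * PV_t at t = 6.0000: 136.465467
  t * PV_t at t = 7.0000: 154.722752
  t * PV_t at t = 8.0000: 171.842568
  t * PV_t at t = 9.0000: 187.874527
  t * PV_t at t = 10.0000: 7716.434889
Macaulay duration D = 8732.270517 / 982.852197 = 8.884622
Modified duration = D / (1 + y/m) = 8.884622 / (1 + 0.029000) = 8.634230


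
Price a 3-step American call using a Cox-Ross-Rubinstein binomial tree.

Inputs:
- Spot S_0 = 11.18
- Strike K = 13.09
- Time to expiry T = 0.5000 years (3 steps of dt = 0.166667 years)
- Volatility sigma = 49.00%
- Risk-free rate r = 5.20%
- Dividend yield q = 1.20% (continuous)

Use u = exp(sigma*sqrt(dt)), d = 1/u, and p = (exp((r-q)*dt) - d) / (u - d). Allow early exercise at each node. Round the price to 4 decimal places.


Answer: Price = V(0,0) = 0.9139

Derivation:
dt = T/N = 0.166667
u = exp(sigma*sqrt(dt)) = 1.221454; d = 1/u = 0.818697
p = (exp((r-q)*dt) - d) / (u - d) = 0.466764
Discount per step: exp(-r*dt) = 0.991371
Stock lattice S(k, i) with i counting down-moves:
  k=0: S(0,0) = 11.1800
  k=1: S(1,0) = 13.6559; S(1,1) = 9.1530
  k=2: S(2,0) = 16.6800; S(2,1) = 11.1800; S(2,2) = 7.4936
  k=3: S(3,0) = 20.3738; S(3,1) = 13.6559; S(3,2) = 9.1530; S(3,3) = 6.1349
Terminal payoffs V(N, i) = max(S_T - K, 0):
  V(3,0) = 7.283834; V(3,1) = 0.565852; V(3,2) = 0.000000; V(3,3) = 0.000000
Backward induction: V(k, i) = exp(-r*dt) * [p * V(k+1, i) + (1-p) * V(k+1, i+1)]; then take max(V_cont, immediate exercise) for American.
  V(2,0) = exp(-r*dt) * [p*7.283834 + (1-p)*0.565852] = 3.669620; exercise = 3.589990; V(2,0) = max -> 3.669620
  V(2,1) = exp(-r*dt) * [p*0.565852 + (1-p)*0.000000] = 0.261840; exercise = 0.000000; V(2,1) = max -> 0.261840
  V(2,2) = exp(-r*dt) * [p*0.000000 + (1-p)*0.000000] = 0.000000; exercise = 0.000000; V(2,2) = max -> 0.000000
  V(1,0) = exp(-r*dt) * [p*3.669620 + (1-p)*0.261840] = 1.836482; exercise = 0.565852; V(1,0) = max -> 1.836482
  V(1,1) = exp(-r*dt) * [p*0.261840 + (1-p)*0.000000] = 0.121163; exercise = 0.000000; V(1,1) = max -> 0.121163
  V(0,0) = exp(-r*dt) * [p*1.836482 + (1-p)*0.121163] = 0.913857; exercise = 0.000000; V(0,0) = max -> 0.913857


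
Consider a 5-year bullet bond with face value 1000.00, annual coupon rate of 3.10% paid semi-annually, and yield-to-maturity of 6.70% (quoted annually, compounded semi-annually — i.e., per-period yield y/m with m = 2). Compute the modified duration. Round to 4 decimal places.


Answer: Modified duration = 4.4848

Derivation:
Coupon per period c = face * coupon_rate / m = 15.500000
Periods per year m = 2; per-period yield y/m = 0.033500
Number of cashflows N = 10
Cashflows (t years, CF_t, discount factor 1/(1+y/m)^(m*t), PV):
  t = 0.5000: CF_t = 15.500000, DF = 0.967586, PV = 14.997581
  t = 1.0000: CF_t = 15.500000, DF = 0.936222, PV = 14.511448
  t = 1.5000: CF_t = 15.500000, DF = 0.905876, PV = 14.041072
  t = 2.0000: CF_t = 15.500000, DF = 0.876512, PV = 13.585943
  t = 2.5000: CF_t = 15.500000, DF = 0.848101, PV = 13.145566
  t = 3.0000: CF_t = 15.500000, DF = 0.820611, PV = 12.719464
  t = 3.5000: CF_t = 15.500000, DF = 0.794011, PV = 12.307174
  t = 4.0000: CF_t = 15.500000, DF = 0.768274, PV = 11.908247
  t = 4.5000: CF_t = 15.500000, DF = 0.743371, PV = 11.522252
  t = 5.0000: CF_t = 1015.500000, DF = 0.719275, PV = 730.424140
Price P = sum_t PV_t = 849.162887
First compute Macaulay numerator sum_t t * PV_t:
  t * PV_t at t = 0.5000: 7.498791
  t * PV_t at t = 1.0000: 14.511448
  t * PV_t at t = 1.5000: 21.061607
  t * PV_t at t = 2.0000: 27.171885
  t * PV_t at t = 2.5000: 32.863915
  t * PV_t at t = 3.0000: 38.158392
  t * PV_t at t = 3.5000: 43.075108
  t * PV_t at t = 4.0000: 47.632990
  t * PV_t at t = 4.5000: 51.850134
  t * PV_t at t = 5.0000: 3652.120702
Macaulay duration D = 3935.944972 / 849.162887 = 4.635088
Modified duration = D / (1 + y/m) = 4.635088 / (1 + 0.033500) = 4.484846


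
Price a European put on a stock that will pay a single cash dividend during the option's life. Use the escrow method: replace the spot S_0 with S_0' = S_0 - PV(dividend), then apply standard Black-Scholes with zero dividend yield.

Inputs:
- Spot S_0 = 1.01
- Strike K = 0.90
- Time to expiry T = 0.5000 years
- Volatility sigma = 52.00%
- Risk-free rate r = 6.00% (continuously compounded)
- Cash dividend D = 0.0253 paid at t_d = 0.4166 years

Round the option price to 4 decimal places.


PV(D) = D * exp(-r * t_d) = 0.0253 * 0.97531381 = 0.02467544
S_0' = S_0 - PV(D) = 1.0100 - 0.02467544 = 0.98532456
d1 = (ln(S_0'/K) + (r + sigma^2/2)*T) / (sigma*sqrt(T)) = 0.51177214
d2 = d1 - sigma*sqrt(T) = 0.14407661
exp(-rT) = 0.97044553
N(-d1) = 0.30440525; N(-d2) = 0.44271999
P = K * exp(-rT) * N(-d2) - S_0' * N(-d1) = 0.9000 * 0.97044553 * 0.44271999 - 0.98532456 * 0.30440525 = 0.0867

Answer: Price = 0.0867


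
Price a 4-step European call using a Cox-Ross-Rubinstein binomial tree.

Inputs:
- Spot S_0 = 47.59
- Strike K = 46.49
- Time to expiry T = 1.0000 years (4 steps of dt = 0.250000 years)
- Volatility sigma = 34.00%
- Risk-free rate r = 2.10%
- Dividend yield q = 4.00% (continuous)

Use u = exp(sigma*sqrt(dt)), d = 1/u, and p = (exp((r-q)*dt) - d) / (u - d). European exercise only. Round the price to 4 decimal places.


Answer: Price = V(0,0) = 6.0730

Derivation:
dt = T/N = 0.250000
u = exp(sigma*sqrt(dt)) = 1.185305; d = 1/u = 0.843665
p = (exp((r-q)*dt) - d) / (u - d) = 0.443732
Discount per step: exp(-r*dt) = 0.994764
Stock lattice S(k, i) with i counting down-moves:
  k=0: S(0,0) = 47.5900
  k=1: S(1,0) = 56.4087; S(1,1) = 40.1500
  k=2: S(2,0) = 66.8615; S(2,1) = 47.5900; S(2,2) = 33.8731
  k=3: S(3,0) = 79.2512; S(3,1) = 56.4087; S(3,2) = 40.1500; S(3,3) = 28.5776
  k=4: S(4,0) = 93.9368; S(4,1) = 66.8615; S(4,2) = 47.5900; S(4,3) = 33.8731; S(4,4) = 24.1099
Terminal payoffs V(N, i) = max(S_T - K, 0):
  V(4,0) = 47.446841; V(4,1) = 20.371456; V(4,2) = 1.100000; V(4,3) = 0.000000; V(4,4) = 0.000000
Backward induction: V(k, i) = exp(-r*dt) * [p * V(k+1, i) + (1-p) * V(k+1, i+1)].
  V(3,0) = exp(-r*dt) * [p*47.446841 + (1-p)*20.371456] = 32.216078
  V(3,1) = exp(-r*dt) * [p*20.371456 + (1-p)*1.100000] = 9.600815
  V(3,2) = exp(-r*dt) * [p*1.100000 + (1-p)*0.000000] = 0.485549
  V(3,3) = exp(-r*dt) * [p*0.000000 + (1-p)*0.000000] = 0.000000
  V(2,0) = exp(-r*dt) * [p*32.216078 + (1-p)*9.600815] = 19.533101
  V(2,1) = exp(-r*dt) * [p*9.600815 + (1-p)*0.485549] = 4.506558
  V(2,2) = exp(-r*dt) * [p*0.485549 + (1-p)*0.000000] = 0.214325
  V(1,0) = exp(-r*dt) * [p*19.533101 + (1-p)*4.506558] = 11.115797
  V(1,1) = exp(-r*dt) * [p*4.506558 + (1-p)*0.214325] = 2.107829
  V(0,0) = exp(-r*dt) * [p*11.115797 + (1-p)*2.107829] = 6.072981


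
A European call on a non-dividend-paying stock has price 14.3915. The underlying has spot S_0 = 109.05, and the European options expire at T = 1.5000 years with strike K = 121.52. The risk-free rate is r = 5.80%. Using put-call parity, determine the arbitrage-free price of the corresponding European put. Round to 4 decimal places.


Put-call parity: C - P = S_0 * exp(-qT) - K * exp(-rT).
S_0 * exp(-qT) = 109.0500 * 1.00000000 = 109.05000000
K * exp(-rT) = 121.5200 * 0.91667710 = 111.39460066
P = C - S*exp(-qT) + K*exp(-rT)
P = 14.3915 - 109.05000000 + 111.39460066 = 16.7361

Answer: Put price = 16.7361


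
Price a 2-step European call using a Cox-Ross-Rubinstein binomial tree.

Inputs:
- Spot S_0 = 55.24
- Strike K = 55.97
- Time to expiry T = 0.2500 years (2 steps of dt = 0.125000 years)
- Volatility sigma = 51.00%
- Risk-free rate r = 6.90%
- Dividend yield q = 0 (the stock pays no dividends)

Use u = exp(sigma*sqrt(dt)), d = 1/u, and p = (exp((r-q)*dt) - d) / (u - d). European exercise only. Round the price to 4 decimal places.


dt = T/N = 0.125000
u = exp(sigma*sqrt(dt)) = 1.197591; d = 1/u = 0.835009
p = (exp((r-q)*dt) - d) / (u - d) = 0.478934
Discount per step: exp(-r*dt) = 0.991412
Stock lattice S(k, i) with i counting down-moves:
  k=0: S(0,0) = 55.2400
  k=1: S(1,0) = 66.1549; S(1,1) = 46.1259
  k=2: S(2,0) = 79.2266; S(2,1) = 55.2400; S(2,2) = 38.5156
Terminal payoffs V(N, i) = max(S_T - K, 0):
  V(2,0) = 23.256575; V(2,1) = 0.000000; V(2,2) = 0.000000
Backward induction: V(k, i) = exp(-r*dt) * [p * V(k+1, i) + (1-p) * V(k+1, i+1)].
  V(1,0) = exp(-r*dt) * [p*23.256575 + (1-p)*0.000000] = 11.042716
  V(1,1) = exp(-r*dt) * [p*0.000000 + (1-p)*0.000000] = 0.000000
  V(0,0) = exp(-r*dt) * [p*11.042716 + (1-p)*0.000000] = 5.243316

Answer: Price = V(0,0) = 5.2433


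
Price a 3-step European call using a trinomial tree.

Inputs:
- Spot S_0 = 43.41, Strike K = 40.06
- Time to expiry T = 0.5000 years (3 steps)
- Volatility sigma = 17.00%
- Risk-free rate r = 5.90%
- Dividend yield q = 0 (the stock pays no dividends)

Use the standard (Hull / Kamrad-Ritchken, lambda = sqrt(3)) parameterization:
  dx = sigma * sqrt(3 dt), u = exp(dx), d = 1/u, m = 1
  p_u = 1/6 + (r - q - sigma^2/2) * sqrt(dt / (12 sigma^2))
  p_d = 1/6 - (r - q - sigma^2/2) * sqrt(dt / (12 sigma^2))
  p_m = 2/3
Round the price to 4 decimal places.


Answer: Price = V(0,0) = 5.0390

Derivation:
dt = T/N = 0.166667; dx = sigma*sqrt(3*dt) = 0.120208
u = exp(dx) = 1.127732; d = 1/u = 0.886736
p_u = 0.197551, p_m = 0.666667, p_d = 0.135783
Discount per step: exp(-r*dt) = 0.990215
Stock lattice S(k, j) with j the centered position index:
  k=0: S(0,+0) = 43.4100
  k=1: S(1,-1) = 38.4932; S(1,+0) = 43.4100; S(1,+1) = 48.9548
  k=2: S(2,-2) = 34.1333; S(2,-1) = 38.4932; S(2,+0) = 43.4100; S(2,+1) = 48.9548; S(2,+2) = 55.2079
  k=3: S(3,-3) = 30.2672; S(3,-2) = 34.1333; S(3,-1) = 38.4932; S(3,+0) = 43.4100; S(3,+1) = 48.9548; S(3,+2) = 55.2079; S(3,+3) = 62.2597
Terminal payoffs V(N, j) = max(S_T - K, 0):
  V(3,-3) = 0.000000; V(3,-2) = 0.000000; V(3,-1) = 0.000000; V(3,+0) = 3.350000; V(3,+1) = 8.894827; V(3,+2) = 15.147904; V(3,+3) = 22.199696
Backward induction: V(k, j) = exp(-r*dt) * [p_u * V(k+1, j+1) + p_m * V(k+1, j) + p_d * V(k+1, j-1)]
  V(2,-2) = exp(-r*dt) * [p_u*0.000000 + p_m*0.000000 + p_d*0.000000] = 0.000000
  V(2,-1) = exp(-r*dt) * [p_u*3.350000 + p_m*0.000000 + p_d*0.000000] = 0.655319
  V(2,+0) = exp(-r*dt) * [p_u*8.894827 + p_m*3.350000 + p_d*0.000000] = 3.951464
  V(2,+1) = exp(-r*dt) * [p_u*15.147904 + p_m*8.894827 + p_d*3.350000] = 9.285477
  V(2,+2) = exp(-r*dt) * [p_u*22.199696 + p_m*15.147904 + p_d*8.894827] = 15.538382
  V(1,-1) = exp(-r*dt) * [p_u*3.951464 + p_m*0.655319 + p_d*0.000000] = 1.205580
  V(1,+0) = exp(-r*dt) * [p_u*9.285477 + p_m*3.951464 + p_d*0.655319] = 4.513045
  V(1,+1) = exp(-r*dt) * [p_u*15.538382 + p_m*9.285477 + p_d*3.951464] = 9.700615
  V(0,+0) = exp(-r*dt) * [p_u*9.700615 + p_m*4.513045 + p_d*1.205580] = 5.038961


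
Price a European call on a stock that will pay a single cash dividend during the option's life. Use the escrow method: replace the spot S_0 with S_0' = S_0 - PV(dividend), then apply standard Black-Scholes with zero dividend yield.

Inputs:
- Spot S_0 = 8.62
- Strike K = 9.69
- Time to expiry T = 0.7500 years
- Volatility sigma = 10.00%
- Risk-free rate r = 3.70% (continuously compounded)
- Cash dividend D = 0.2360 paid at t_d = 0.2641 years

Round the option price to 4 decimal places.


PV(D) = D * exp(-r * t_d) = 0.2360 * 0.99027589 = 0.23370511
S_0' = S_0 - PV(D) = 8.6200 - 0.23370511 = 8.38629489
d1 = (ln(S_0'/K) + (r + sigma^2/2)*T) / (sigma*sqrt(T)) = -1.30476095
d2 = d1 - sigma*sqrt(T) = -1.39136349
exp(-rT) = 0.97263149
N(d1) = 0.09598713; N(d2) = 0.08205761
C = S_0' * N(d1) - K * exp(-rT) * N(d2) = 8.38629489 * 0.09598713 - 9.6900 * 0.97263149 * 0.08205761 = 0.0316

Answer: Price = 0.0316


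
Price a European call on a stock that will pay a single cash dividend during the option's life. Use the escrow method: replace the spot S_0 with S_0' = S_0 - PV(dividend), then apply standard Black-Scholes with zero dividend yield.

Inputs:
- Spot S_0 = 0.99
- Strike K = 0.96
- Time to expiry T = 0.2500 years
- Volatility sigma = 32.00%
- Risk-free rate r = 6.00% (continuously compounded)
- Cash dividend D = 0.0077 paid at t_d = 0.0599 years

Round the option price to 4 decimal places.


PV(D) = D * exp(-r * t_d) = 0.0077 * 0.99641245 = 0.00767238
S_0' = S_0 - PV(D) = 0.9900 - 0.00767238 = 0.98232762
d1 = (ln(S_0'/K) + (r + sigma^2/2)*T) / (sigma*sqrt(T)) = 0.31744749
d2 = d1 - sigma*sqrt(T) = 0.15744749
exp(-rT) = 0.98511194
N(d1) = 0.62454796; N(d2) = 0.56255390
C = S_0' * N(d1) - K * exp(-rT) * N(d2) = 0.98232762 * 0.62454796 - 0.9600 * 0.98511194 * 0.56255390 = 0.0815

Answer: Price = 0.0815


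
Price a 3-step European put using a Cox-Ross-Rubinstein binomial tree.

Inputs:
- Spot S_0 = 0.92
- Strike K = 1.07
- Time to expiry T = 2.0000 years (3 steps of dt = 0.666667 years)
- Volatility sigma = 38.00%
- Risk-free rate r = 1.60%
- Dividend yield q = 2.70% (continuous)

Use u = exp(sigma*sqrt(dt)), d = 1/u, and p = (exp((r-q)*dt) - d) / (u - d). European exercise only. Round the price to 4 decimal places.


dt = T/N = 0.666667
u = exp(sigma*sqrt(dt)) = 1.363792; d = 1/u = 0.733250
p = (exp((r-q)*dt) - d) / (u - d) = 0.411461
Discount per step: exp(-r*dt) = 0.989390
Stock lattice S(k, i) with i counting down-moves:
  k=0: S(0,0) = 0.9200
  k=1: S(1,0) = 1.2547; S(1,1) = 0.6746
  k=2: S(2,0) = 1.7111; S(2,1) = 0.9200; S(2,2) = 0.4946
  k=3: S(3,0) = 2.3336; S(3,1) = 1.2547; S(3,2) = 0.6746; S(3,3) = 0.3627
Terminal payoffs V(N, i) = max(K - S_T, 0):
  V(3,0) = 0.000000; V(3,1) = 0.000000; V(3,2) = 0.395410; V(3,3) = 0.707303
Backward induction: V(k, i) = exp(-r*dt) * [p * V(k+1, i) + (1-p) * V(k+1, i+1)].
  V(2,0) = exp(-r*dt) * [p*0.000000 + (1-p)*0.000000] = 0.000000
  V(2,1) = exp(-r*dt) * [p*0.000000 + (1-p)*0.395410] = 0.230245
  V(2,2) = exp(-r*dt) * [p*0.395410 + (1-p)*0.707303] = 0.572828
  V(1,0) = exp(-r*dt) * [p*0.000000 + (1-p)*0.230245] = 0.134070
  V(1,1) = exp(-r*dt) * [p*0.230245 + (1-p)*0.572828] = 0.427286
  V(0,0) = exp(-r*dt) * [p*0.134070 + (1-p)*0.427286] = 0.303386

Answer: Price = V(0,0) = 0.3034


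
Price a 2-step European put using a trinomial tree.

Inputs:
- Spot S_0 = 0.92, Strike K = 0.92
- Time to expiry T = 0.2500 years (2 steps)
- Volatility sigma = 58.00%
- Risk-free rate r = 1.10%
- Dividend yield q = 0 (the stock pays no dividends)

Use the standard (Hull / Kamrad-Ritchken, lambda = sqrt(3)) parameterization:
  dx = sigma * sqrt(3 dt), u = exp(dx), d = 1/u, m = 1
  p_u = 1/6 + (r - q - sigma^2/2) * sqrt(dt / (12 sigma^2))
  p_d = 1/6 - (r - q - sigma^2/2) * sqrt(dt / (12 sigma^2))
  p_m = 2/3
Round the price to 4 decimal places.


Answer: Price = V(0,0) = 0.0887

Derivation:
dt = T/N = 0.125000; dx = sigma*sqrt(3*dt) = 0.355176
u = exp(dx) = 1.426432; d = 1/u = 0.701050
p_u = 0.139004, p_m = 0.666667, p_d = 0.194329
Discount per step: exp(-r*dt) = 0.998626
Stock lattice S(k, j) with j the centered position index:
  k=0: S(0,+0) = 0.9200
  k=1: S(1,-1) = 0.6450; S(1,+0) = 0.9200; S(1,+1) = 1.3123
  k=2: S(2,-2) = 0.4522; S(2,-1) = 0.6450; S(2,+0) = 0.9200; S(2,+1) = 1.3123; S(2,+2) = 1.8719
Terminal payoffs V(N, j) = max(K - S_T, 0):
  V(2,-2) = 0.467847; V(2,-1) = 0.275034; V(2,+0) = 0.000000; V(2,+1) = 0.000000; V(2,+2) = 0.000000
Backward induction: V(k, j) = exp(-r*dt) * [p_u * V(k+1, j+1) + p_m * V(k+1, j) + p_d * V(k+1, j-1)]
  V(1,-1) = exp(-r*dt) * [p_u*0.000000 + p_m*0.275034 + p_d*0.467847] = 0.273895
  V(1,+0) = exp(-r*dt) * [p_u*0.000000 + p_m*0.000000 + p_d*0.275034] = 0.053374
  V(1,+1) = exp(-r*dt) * [p_u*0.000000 + p_m*0.000000 + p_d*0.000000] = 0.000000
  V(0,+0) = exp(-r*dt) * [p_u*0.000000 + p_m*0.053374 + p_d*0.273895] = 0.088686


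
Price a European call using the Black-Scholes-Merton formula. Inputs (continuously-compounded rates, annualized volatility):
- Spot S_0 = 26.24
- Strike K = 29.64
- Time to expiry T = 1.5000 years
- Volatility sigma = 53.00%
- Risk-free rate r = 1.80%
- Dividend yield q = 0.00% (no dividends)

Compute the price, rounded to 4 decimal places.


d1 = (ln(S/K) + (r - q + 0.5*sigma^2) * T) / (sigma * sqrt(T)) = 0.17845097
d2 = d1 - sigma * sqrt(T) = -0.47066381
exp(-rT) = 0.97336124; exp(-qT) = 1.00000000
C = S_0 * exp(-qT) * N(d1) - K * exp(-rT) * N(d2)
N(d1) = 0.57081559; N(d2) = 0.31894042
C = 26.2400 * 1.00000000 * 0.57081559 - 29.6400 * 0.97336124 * 0.31894042 = 5.7766

Answer: Price = 5.7766


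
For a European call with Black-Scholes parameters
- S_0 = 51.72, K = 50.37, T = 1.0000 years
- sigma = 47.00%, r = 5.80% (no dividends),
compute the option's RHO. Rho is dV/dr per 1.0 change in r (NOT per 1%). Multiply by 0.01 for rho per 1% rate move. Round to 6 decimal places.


d1 = 0.4146782854; d2 = -0.0553217146
phi(d1) = 0.3660748079; exp(-qT) = 1.0000000000; exp(-rT) = 0.9436499474
N(d2) = 0.4779410815
Rho = K*T*exp(-rT)*N(d2) = 50.3700 * 1.0000 * 0.9436499474 * 0.4779410815 = 22.717327

Answer: Rho = 22.717327


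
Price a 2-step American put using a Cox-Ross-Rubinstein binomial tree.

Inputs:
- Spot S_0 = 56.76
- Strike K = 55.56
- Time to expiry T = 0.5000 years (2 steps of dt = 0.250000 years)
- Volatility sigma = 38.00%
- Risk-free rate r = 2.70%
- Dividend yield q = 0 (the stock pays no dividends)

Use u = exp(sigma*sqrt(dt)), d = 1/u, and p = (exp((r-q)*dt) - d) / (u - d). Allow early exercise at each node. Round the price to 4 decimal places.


dt = T/N = 0.250000
u = exp(sigma*sqrt(dt)) = 1.209250; d = 1/u = 0.826959
p = (exp((r-q)*dt) - d) / (u - d) = 0.470359
Discount per step: exp(-r*dt) = 0.993273
Stock lattice S(k, i) with i counting down-moves:
  k=0: S(0,0) = 56.7600
  k=1: S(1,0) = 68.6370; S(1,1) = 46.9382
  k=2: S(2,0) = 82.9993; S(2,1) = 56.7600; S(2,2) = 38.8160
Terminal payoffs V(N, i) = max(K - S_T, 0):
  V(2,0) = 0.000000; V(2,1) = 0.000000; V(2,2) = 16.744026
Backward induction: V(k, i) = exp(-r*dt) * [p * V(k+1, i) + (1-p) * V(k+1, i+1)]; then take max(V_cont, immediate exercise) for American.
  V(1,0) = exp(-r*dt) * [p*0.000000 + (1-p)*0.000000] = 0.000000; exercise = 0.000000; V(1,0) = max -> 0.000000
  V(1,1) = exp(-r*dt) * [p*0.000000 + (1-p)*16.744026] = 8.808666; exercise = 8.621800; V(1,1) = max -> 8.808666
  V(0,0) = exp(-r*dt) * [p*0.000000 + (1-p)*8.808666] = 4.634046; exercise = 0.000000; V(0,0) = max -> 4.634046

Answer: Price = V(0,0) = 4.6340


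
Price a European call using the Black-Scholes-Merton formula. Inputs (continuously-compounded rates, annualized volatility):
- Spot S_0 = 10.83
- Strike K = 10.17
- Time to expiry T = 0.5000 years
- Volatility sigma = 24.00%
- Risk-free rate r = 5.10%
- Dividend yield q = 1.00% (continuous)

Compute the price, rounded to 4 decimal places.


Answer: Price = 1.2131

Derivation:
d1 = (ln(S/K) + (r - q + 0.5*sigma^2) * T) / (sigma * sqrt(T)) = 0.57616151
d2 = d1 - sigma * sqrt(T) = 0.40645588
exp(-rT) = 0.97482238; exp(-qT) = 0.99501248
C = S_0 * exp(-qT) * N(d1) - K * exp(-rT) * N(d2)
N(d1) = 0.71774699; N(d2) = 0.65779617
C = 10.8300 * 0.99501248 * 0.71774699 - 10.1700 * 0.97482238 * 0.65779617 = 1.2131


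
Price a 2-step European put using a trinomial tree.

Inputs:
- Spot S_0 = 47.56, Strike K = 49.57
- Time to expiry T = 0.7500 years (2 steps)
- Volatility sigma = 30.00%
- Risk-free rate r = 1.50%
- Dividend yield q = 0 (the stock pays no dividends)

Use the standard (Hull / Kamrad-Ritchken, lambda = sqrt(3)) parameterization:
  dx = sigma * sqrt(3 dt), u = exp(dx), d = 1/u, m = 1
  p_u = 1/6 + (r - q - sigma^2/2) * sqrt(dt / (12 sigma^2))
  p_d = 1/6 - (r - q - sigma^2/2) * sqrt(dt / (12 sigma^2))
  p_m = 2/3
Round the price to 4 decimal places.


dt = T/N = 0.375000; dx = sigma*sqrt(3*dt) = 0.318198
u = exp(dx) = 1.374648; d = 1/u = 0.727459
p_u = 0.148989, p_m = 0.666667, p_d = 0.184344
Discount per step: exp(-r*dt) = 0.994391
Stock lattice S(k, j) with j the centered position index:
  k=0: S(0,+0) = 47.5600
  k=1: S(1,-1) = 34.5979; S(1,+0) = 47.5600; S(1,+1) = 65.3783
  k=2: S(2,-2) = 25.1686; S(2,-1) = 34.5979; S(2,+0) = 47.5600; S(2,+1) = 65.3783; S(2,+2) = 89.8722
Terminal payoffs V(N, j) = max(K - S_T, 0):
  V(2,-2) = 24.401431; V(2,-1) = 14.972064; V(2,+0) = 2.010000; V(2,+1) = 0.000000; V(2,+2) = 0.000000
Backward induction: V(k, j) = exp(-r*dt) * [p_u * V(k+1, j+1) + p_m * V(k+1, j) + p_d * V(k+1, j-1)]
  V(1,-1) = exp(-r*dt) * [p_u*2.010000 + p_m*14.972064 + p_d*24.401431] = 14.696210
  V(1,+0) = exp(-r*dt) * [p_u*0.000000 + p_m*2.010000 + p_d*14.972064] = 4.077017
  V(1,+1) = exp(-r*dt) * [p_u*0.000000 + p_m*0.000000 + p_d*2.010000] = 0.368454
  V(0,+0) = exp(-r*dt) * [p_u*0.368454 + p_m*4.077017 + p_d*14.696210] = 5.451320

Answer: Price = V(0,0) = 5.4513


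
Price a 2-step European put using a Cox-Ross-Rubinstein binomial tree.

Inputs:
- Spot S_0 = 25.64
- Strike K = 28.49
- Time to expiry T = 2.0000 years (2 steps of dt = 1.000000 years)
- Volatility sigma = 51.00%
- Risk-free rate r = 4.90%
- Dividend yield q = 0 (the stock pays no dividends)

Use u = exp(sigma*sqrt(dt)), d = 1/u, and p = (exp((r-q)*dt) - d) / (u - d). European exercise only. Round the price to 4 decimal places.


Answer: Price = V(0,0) = 7.0827

Derivation:
dt = T/N = 1.000000
u = exp(sigma*sqrt(dt)) = 1.665291; d = 1/u = 0.600496
p = (exp((r-q)*dt) - d) / (u - d) = 0.422358
Discount per step: exp(-r*dt) = 0.952181
Stock lattice S(k, i) with i counting down-moves:
  k=0: S(0,0) = 25.6400
  k=1: S(1,0) = 42.6981; S(1,1) = 15.3967
  k=2: S(2,0) = 71.1047; S(2,1) = 25.6400; S(2,2) = 9.2457
Terminal payoffs V(N, i) = max(K - S_T, 0):
  V(2,0) = 0.000000; V(2,1) = 2.850000; V(2,2) = 19.244346
Backward induction: V(k, i) = exp(-r*dt) * [p * V(k+1, i) + (1-p) * V(k+1, i+1)].
  V(1,0) = exp(-r*dt) * [p*0.000000 + (1-p)*2.850000] = 1.567557
  V(1,1) = exp(-r*dt) * [p*2.850000 + (1-p)*19.244346] = 11.730934
  V(0,0) = exp(-r*dt) * [p*1.567557 + (1-p)*11.730934] = 7.082658


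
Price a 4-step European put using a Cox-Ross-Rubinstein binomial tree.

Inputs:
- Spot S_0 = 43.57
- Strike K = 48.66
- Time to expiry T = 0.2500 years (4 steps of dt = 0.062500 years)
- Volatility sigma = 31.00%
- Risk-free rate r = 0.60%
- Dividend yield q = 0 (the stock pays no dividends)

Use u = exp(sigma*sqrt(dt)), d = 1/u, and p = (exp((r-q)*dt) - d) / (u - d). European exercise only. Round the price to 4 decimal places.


Answer: Price = V(0,0) = 6.1166

Derivation:
dt = T/N = 0.062500
u = exp(sigma*sqrt(dt)) = 1.080582; d = 1/u = 0.925427
p = (exp((r-q)*dt) - d) / (u - d) = 0.483052
Discount per step: exp(-r*dt) = 0.999625
Stock lattice S(k, i) with i counting down-moves:
  k=0: S(0,0) = 43.5700
  k=1: S(1,0) = 47.0810; S(1,1) = 40.3209
  k=2: S(2,0) = 50.8749; S(2,1) = 43.5700; S(2,2) = 37.3140
  k=3: S(3,0) = 54.9745; S(3,1) = 47.0810; S(3,2) = 40.3209; S(3,3) = 34.5314
  k=4: S(4,0) = 59.4044; S(4,1) = 50.8749; S(4,2) = 43.5700; S(4,3) = 37.3140; S(4,4) = 31.9563
Terminal payoffs V(N, i) = max(K - S_T, 0):
  V(4,0) = 0.000000; V(4,1) = 0.000000; V(4,2) = 5.090000; V(4,3) = 11.345991; V(4,4) = 16.703716
Backward induction: V(k, i) = exp(-r*dt) * [p * V(k+1, i) + (1-p) * V(k+1, i+1)].
  V(3,0) = exp(-r*dt) * [p*0.000000 + (1-p)*0.000000] = 0.000000
  V(3,1) = exp(-r*dt) * [p*0.000000 + (1-p)*5.090000] = 2.630278
  V(3,2) = exp(-r*dt) * [p*5.090000 + (1-p)*11.345991] = 8.320900
  V(3,3) = exp(-r*dt) * [p*11.345991 + (1-p)*16.703716] = 14.110363
  V(2,0) = exp(-r*dt) * [p*0.000000 + (1-p)*2.630278] = 1.359207
  V(2,1) = exp(-r*dt) * [p*2.630278 + (1-p)*8.320900] = 5.569945
  V(2,2) = exp(-r*dt) * [p*8.320900 + (1-p)*14.110363] = 11.309509
  V(1,0) = exp(-r*dt) * [p*1.359207 + (1-p)*5.569945] = 3.534613
  V(1,1) = exp(-r*dt) * [p*5.569945 + (1-p)*11.309509] = 8.533800
  V(0,0) = exp(-r*dt) * [p*3.534613 + (1-p)*8.533800] = 6.116638


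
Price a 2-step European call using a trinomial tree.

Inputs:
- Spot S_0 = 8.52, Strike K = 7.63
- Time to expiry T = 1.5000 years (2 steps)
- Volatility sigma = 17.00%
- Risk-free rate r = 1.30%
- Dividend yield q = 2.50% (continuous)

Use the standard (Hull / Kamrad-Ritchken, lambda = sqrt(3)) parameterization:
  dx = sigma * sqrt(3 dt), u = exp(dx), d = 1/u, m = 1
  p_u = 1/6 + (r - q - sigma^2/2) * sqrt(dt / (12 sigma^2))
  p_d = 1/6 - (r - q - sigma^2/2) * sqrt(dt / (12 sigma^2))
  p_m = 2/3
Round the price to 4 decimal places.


Answer: Price = V(0,0) = 1.1009

Derivation:
dt = T/N = 0.750000; dx = sigma*sqrt(3*dt) = 0.255000
u = exp(dx) = 1.290462; d = 1/u = 0.774916
p_u = 0.127770, p_m = 0.666667, p_d = 0.205564
Discount per step: exp(-r*dt) = 0.990297
Stock lattice S(k, j) with j the centered position index:
  k=0: S(0,+0) = 8.5200
  k=1: S(1,-1) = 6.6023; S(1,+0) = 8.5200; S(1,+1) = 10.9947
  k=2: S(2,-2) = 5.1162; S(2,-1) = 6.6023; S(2,+0) = 8.5200; S(2,+1) = 10.9947; S(2,+2) = 14.1883
Terminal payoffs V(N, j) = max(S_T - K, 0):
  V(2,-2) = 0.000000; V(2,-1) = 0.000000; V(2,+0) = 0.890000; V(2,+1) = 3.364733; V(2,+2) = 6.558281
Backward induction: V(k, j) = exp(-r*dt) * [p_u * V(k+1, j+1) + p_m * V(k+1, j) + p_d * V(k+1, j-1)]
  V(1,-1) = exp(-r*dt) * [p_u*0.890000 + p_m*0.000000 + p_d*0.000000] = 0.112612
  V(1,+0) = exp(-r*dt) * [p_u*3.364733 + p_m*0.890000 + p_d*0.000000] = 1.013316
  V(1,+1) = exp(-r*dt) * [p_u*6.558281 + p_m*3.364733 + p_d*0.890000] = 3.232386
  V(0,+0) = exp(-r*dt) * [p_u*3.232386 + p_m*1.013316 + p_d*0.112612] = 1.100907


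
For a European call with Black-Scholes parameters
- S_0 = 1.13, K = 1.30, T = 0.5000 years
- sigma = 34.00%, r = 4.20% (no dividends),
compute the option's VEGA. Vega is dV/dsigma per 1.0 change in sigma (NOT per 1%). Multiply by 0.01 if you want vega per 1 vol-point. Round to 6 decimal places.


Answer: Vega = 0.297082

Derivation:
d1 = -0.3753765017; d2 = -0.6157928073
phi(d1) = 0.3718025697; exp(-qT) = 1.0000000000; exp(-rT) = 0.9792189646
Vega = S * exp(-qT) * phi(d1) * sqrt(T) = 1.1300 * 1.0000000000 * 0.3718025697 * 0.7071067812 = 0.297082


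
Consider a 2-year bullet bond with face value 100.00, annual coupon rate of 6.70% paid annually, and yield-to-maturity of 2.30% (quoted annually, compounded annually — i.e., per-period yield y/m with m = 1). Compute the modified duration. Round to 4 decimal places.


Coupon per period c = face * coupon_rate / m = 6.700000
Periods per year m = 1; per-period yield y/m = 0.023000
Number of cashflows N = 2
Cashflows (t years, CF_t, discount factor 1/(1+y/m)^(m*t), PV):
  t = 1.0000: CF_t = 6.700000, DF = 0.977517, PV = 6.549365
  t = 2.0000: CF_t = 106.700000, DF = 0.955540, PV = 101.956085
Price P = sum_t PV_t = 108.505450
First compute Macaulay numerator sum_t t * PV_t:
  t * PV_t at t = 1.0000: 6.549365
  t * PV_t at t = 2.0000: 203.912171
Macaulay duration D = 210.461535 / 108.505450 = 1.939640
Modified duration = D / (1 + y/m) = 1.939640 / (1 + 0.023000) = 1.896031

Answer: Modified duration = 1.8960


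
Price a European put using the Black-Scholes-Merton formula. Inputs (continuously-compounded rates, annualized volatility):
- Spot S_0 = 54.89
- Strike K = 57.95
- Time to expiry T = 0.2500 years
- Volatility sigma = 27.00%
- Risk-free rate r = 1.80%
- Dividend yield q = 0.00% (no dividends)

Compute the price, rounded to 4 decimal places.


Answer: Price = 4.6323

Derivation:
d1 = (ln(S/K) + (r - q + 0.5*sigma^2) * T) / (sigma * sqrt(T)) = -0.30101398
d2 = d1 - sigma * sqrt(T) = -0.43601398
exp(-rT) = 0.99551011; exp(-qT) = 1.00000000
P = K * exp(-rT) * N(-d2) - S_0 * exp(-qT) * N(-d1)
N(-d1) = 0.61829808; N(-d2) = 0.66858671
P = 57.9500 * 0.99551011 * 0.66858671 - 54.8900 * 1.00000000 * 0.61829808 = 4.6323


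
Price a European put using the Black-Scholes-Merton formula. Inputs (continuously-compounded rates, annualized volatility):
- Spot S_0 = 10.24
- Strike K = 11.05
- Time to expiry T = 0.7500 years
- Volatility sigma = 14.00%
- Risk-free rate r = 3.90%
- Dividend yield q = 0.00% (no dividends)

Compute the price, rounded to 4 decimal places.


d1 = (ln(S/K) + (r - q + 0.5*sigma^2) * T) / (sigma * sqrt(T)) = -0.32602812
d2 = d1 - sigma * sqrt(T) = -0.44727167
exp(-rT) = 0.97117364; exp(-qT) = 1.00000000
P = K * exp(-rT) * N(-d2) - S_0 * exp(-qT) * N(-d1)
N(-d1) = 0.62779846; N(-d2) = 0.67266054
P = 11.0500 * 0.97117364 * 0.67266054 - 10.2400 * 1.00000000 * 0.62779846 = 0.7900

Answer: Price = 0.7900
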